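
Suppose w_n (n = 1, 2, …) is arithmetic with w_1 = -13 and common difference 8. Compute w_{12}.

w_n = -13 + (n - 1)·8.
w_{12} = -13 + 11·8 = 75.

75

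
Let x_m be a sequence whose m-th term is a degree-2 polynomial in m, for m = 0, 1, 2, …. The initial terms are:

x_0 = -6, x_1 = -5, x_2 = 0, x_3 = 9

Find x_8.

114

1st diffs: 1, 5, 9.
2nd diffs: 4, 4 (constant).
Newton forward-difference form: x_m = -6 + 1·C(m,1) + 4·C(m,2).
At m = 8: m = 8, so x_8 = -6 + 8 + 112 = 114.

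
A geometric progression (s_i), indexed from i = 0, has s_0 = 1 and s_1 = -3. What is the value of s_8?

Common ratio r = -3.
s_i = 1·(-3)^(i-0).
s_8 = 1·(-3)^8 = 6561.

6561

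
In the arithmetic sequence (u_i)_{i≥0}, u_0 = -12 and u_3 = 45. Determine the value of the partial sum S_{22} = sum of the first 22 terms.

Common difference d = (45 - (-12)) / (3 - 0) = 19.
u_i = -12 + (i - 0)·19.
u_{21} = 387; S = 22·(-12 + 387)/2 = 4125.

4125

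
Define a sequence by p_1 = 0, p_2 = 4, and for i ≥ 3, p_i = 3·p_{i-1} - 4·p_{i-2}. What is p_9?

Iterate the recurrence:
p_3 = 12, p_4 = 20, p_5 = 12, p_6 = -44, p_7 = -180, p_8 = -364, p_9 = -372.

-372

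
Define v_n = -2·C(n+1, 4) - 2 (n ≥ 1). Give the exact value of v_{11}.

-992

C(12, 4) = 495, so v_{11} = -992.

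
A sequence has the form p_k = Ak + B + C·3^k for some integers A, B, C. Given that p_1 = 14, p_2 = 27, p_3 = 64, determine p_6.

At k = 1, 2, 3: A + B + 3C = 14; 2A + B + 9C = 27; 3A + B + 27C = 64.
Subtracting the first from the second: A + 6C = 13.
Subtracting the second from the third: A + 18C = 37.
Solving: C = 2, A = 1, then B = 7.
Hence p_6 = 1·6 + 7 + 2·729 = 1471.

1471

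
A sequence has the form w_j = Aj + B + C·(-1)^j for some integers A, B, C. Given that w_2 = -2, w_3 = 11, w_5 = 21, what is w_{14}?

58

At j = 2, 3, 5: 2A + B + C = -2; 3A + B - C = 11; 5A + B - C = 21.
Subtracting the first from the second: A - 2C = 13.
Subtracting the second from the third: 2A = 10.
Solving: C = -4, A = 5, then B = -8.
Hence w_{14} = 5·14 + (-8) + (-4)·1 = 58.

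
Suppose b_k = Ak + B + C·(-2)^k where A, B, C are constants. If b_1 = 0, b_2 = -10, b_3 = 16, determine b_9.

1036

Write the equations: A + B - 2C = 0; 2A + B + 4C = -10; 3A + B - 8C = 16.
Subtracting the first from the second: A + 6C = -10.
Subtracting the second from the third: A - 12C = 26.
Solving: C = -2, A = 2, then B = -6.
So b_k = 2·k + (-6) + (-2)·(-2)^k; at k=9 this is 1036.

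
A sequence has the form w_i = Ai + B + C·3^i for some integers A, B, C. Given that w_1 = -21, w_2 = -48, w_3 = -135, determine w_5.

-1209

Plug in i = 1, 2, 3: A + B + 3C = -21; 2A + B + 9C = -48; 3A + B + 27C = -135.
Subtracting the first from the second: A + 6C = -27.
Subtracting the second from the third: A + 18C = -87.
Solving: C = -5, A = 3, then B = -9.
So w_i = 3·i + (-9) + (-5)·3^i; at i=5 this is -1209.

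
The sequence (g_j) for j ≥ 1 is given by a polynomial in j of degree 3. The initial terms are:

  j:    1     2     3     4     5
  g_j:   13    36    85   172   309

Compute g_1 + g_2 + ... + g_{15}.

1st diffs: 23, 49, 87, 137.
2nd diffs: 26, 38, 50.
3rd diffs: 12, 12 (constant).
Newton forward-difference form: g_j = 13 + 23·C(j-1,1) + 26·C(j-1,2) + 12·C(j-1,3).
Continuing: …, 508, 781, 1140, 1597, …, g_{15} = 7069.
Summing j = 1..15 (15 terms) gives 30820.

30820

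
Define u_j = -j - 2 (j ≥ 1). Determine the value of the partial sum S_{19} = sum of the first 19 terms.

-228

Over j = 1..19: Σj = 190.
Total = (-1)·190 + (-2)·19 = -228.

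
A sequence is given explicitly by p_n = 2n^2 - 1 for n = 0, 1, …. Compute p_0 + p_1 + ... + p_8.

Over n = 0..8: Σn = 36, Σn² = 204.
Total = (2)·204 + (-1)·9 = 399.

399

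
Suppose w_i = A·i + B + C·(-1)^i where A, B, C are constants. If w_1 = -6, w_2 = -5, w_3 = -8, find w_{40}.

-43

Plug in i = 1, 2, 3: A + B - C = -6; 2A + B + C = -5; 3A + B - C = -8.
Subtracting the first from the second: A + 2C = 1.
Subtracting the second from the third: A - 2C = -3.
Solving: C = 1, A = -1, then B = -4.
So w_i = -1·i + (-4) + 1·(-1)^i; at i=40 this is -43.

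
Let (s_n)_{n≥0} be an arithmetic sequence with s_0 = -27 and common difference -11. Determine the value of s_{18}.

-225

s_n = -27 + (n - 0)·(-11).
s_{18} = -27 + 18·(-11) = -225.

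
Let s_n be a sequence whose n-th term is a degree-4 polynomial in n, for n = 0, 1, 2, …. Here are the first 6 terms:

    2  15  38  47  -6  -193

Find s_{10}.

-7338

1st diffs: 13, 23, 9, -53, -187.
2nd diffs: 10, -14, -62, -134.
3rd diffs: -24, -48, -72.
4th diffs: -24, -24 (constant).
So s_n = -n^4 + 2n^3 + 6n^2 + 6n + 2.
Evaluating at n = 10 gives s_{10} = -7338.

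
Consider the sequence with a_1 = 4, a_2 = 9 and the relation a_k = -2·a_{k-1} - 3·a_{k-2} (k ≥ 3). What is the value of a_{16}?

37077

Step forward from the initial values:
a_3 = -30, a_4 = 33, a_5 = 24, …, a_{13} = 7296, a_{14} = -6699, a_{15} = -8490, a_{16} = 37077.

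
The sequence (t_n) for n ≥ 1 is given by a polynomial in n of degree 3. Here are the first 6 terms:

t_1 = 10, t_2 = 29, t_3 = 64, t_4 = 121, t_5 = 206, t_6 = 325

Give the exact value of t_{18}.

6589

1st diffs: 19, 35, 57, 85, 119.
2nd diffs: 16, 22, 28, 34.
3rd diffs: 6, 6, 6 (constant).
Newton forward-difference form: t_n = 10 + 19·C(n-1,1) + 16·C(n-1,2) + 6·C(n-1,3).
At n = 18: n-1 = 17, so t_{18} = 10 + 323 + 2176 + 4080 = 6589.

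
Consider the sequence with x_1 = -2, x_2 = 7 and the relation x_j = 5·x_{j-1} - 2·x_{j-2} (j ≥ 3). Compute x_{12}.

33991501

Compute successive terms:
x_3 = 39, x_4 = 181, x_5 = 827, x_6 = 3773, x_7 = 17211, x_8 = 78509, x_9 = 358123, x_{10} = 1633597, x_{11} = 7451739, x_{12} = 33991501.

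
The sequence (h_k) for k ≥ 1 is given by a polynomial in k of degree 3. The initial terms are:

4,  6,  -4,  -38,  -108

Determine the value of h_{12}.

-2614

1st diffs: 2, -10, -34, -70.
2nd diffs: -12, -24, -36.
3rd diffs: -12, -12 (constant).
Newton forward-difference form: h_k = 4 + 2·C(k-1,1) + (-12)·C(k-1,2) + (-12)·C(k-1,3).
At k = 12: k-1 = 11, so h_{12} = 4 + 22 - 660 - 1980 = -2614.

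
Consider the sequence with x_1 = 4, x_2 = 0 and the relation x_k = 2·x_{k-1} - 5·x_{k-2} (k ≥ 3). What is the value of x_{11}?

7180

Compute successive terms:
x_3 = -20; x_4 = -40; x_5 = 20; x_6 = 240; x_7 = 380; x_8 = -440; x_9 = -2780; x_{10} = -3360; x_{11} = 7180.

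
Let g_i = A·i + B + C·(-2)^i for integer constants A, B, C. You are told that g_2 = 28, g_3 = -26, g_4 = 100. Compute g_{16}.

327772

At i = 2, 3, 4: 2A + B + 4C = 28; 3A + B - 8C = -26; 4A + B + 16C = 100.
Subtracting the first from the second: A - 12C = -54.
Subtracting the second from the third: A + 24C = 126.
Solving: C = 5, A = 6, then B = -4.
Therefore g_{16} = 96 + (-4) + 5·65536 = 327772.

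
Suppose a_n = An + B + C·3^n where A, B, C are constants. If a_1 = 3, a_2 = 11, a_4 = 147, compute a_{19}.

2324522859

At n = 1, 2, 4: A + B + 3C = 3; 2A + B + 9C = 11; 4A + B + 81C = 147.
Subtracting the first from the second: A + 6C = 8.
Subtracting the second from the third: 2A + 72C = 136.
Solving: C = 2, A = -4, then B = 1.
So a_n = -4·n + 1 + 2·3^n; at n=19 this is 2324522859.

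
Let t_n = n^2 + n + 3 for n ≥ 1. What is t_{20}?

t_{20} = 1·20^2 + 1·20 + 3 = 423.

423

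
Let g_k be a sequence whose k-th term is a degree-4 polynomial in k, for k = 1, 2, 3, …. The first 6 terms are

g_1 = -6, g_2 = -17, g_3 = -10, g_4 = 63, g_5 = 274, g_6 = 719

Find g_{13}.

1st diffs: -11, 7, 73, 211, 445.
2nd diffs: 18, 66, 138, 234.
3rd diffs: 48, 72, 96.
4th diffs: 24, 24 (constant).
Newton forward-difference form: g_k = -6 + (-11)·C(k-1,1) + 18·C(k-1,2) + 48·C(k-1,3) + 24·C(k-1,4).
At k = 13: k-1 = 12, so g_{13} = -6 - 132 + 1188 + 10560 + 11880 = 23490.

23490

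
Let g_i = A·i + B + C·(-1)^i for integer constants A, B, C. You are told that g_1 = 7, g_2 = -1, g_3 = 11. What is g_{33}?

At i = 1, 2, 3: A + B - C = 7; 2A + B + C = -1; 3A + B - C = 11.
Subtracting the first from the second: A + 2C = -8.
Subtracting the second from the third: A - 2C = 12.
Solving: C = -5, A = 2, then B = 0.
Therefore g_{33} = 66 + 0 + (-5)·(-1) = 71.

71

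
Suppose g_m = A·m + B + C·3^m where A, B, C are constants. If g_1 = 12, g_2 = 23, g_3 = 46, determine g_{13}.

Write the equations: A + B + 3C = 12; 2A + B + 9C = 23; 3A + B + 27C = 46.
Subtracting the first from the second: A + 6C = 11.
Subtracting the second from the third: A + 18C = 23.
Solving: C = 1, A = 5, then B = 4.
Therefore g_{13} = 65 + 4 + 1·1594323 = 1594392.

1594392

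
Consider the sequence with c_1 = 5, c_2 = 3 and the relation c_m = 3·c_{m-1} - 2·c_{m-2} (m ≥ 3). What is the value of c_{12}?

-4089

Compute successive terms:
c_3 = -1, c_4 = -9, c_5 = -25, c_6 = -57, c_7 = -121, c_8 = -249, c_9 = -505, c_{10} = -1017, c_{11} = -2041, c_{12} = -4089.
(Characteristic roots are 2 and 1.)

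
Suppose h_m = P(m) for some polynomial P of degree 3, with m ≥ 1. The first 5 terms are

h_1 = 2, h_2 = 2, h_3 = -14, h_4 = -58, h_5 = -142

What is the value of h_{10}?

1st diffs: 0, -16, -44, -84.
2nd diffs: -16, -28, -40.
3rd diffs: -12, -12 (constant).
Newton forward-difference form: h_m = 2 + (-16)·C(m-1,2) + (-12)·C(m-1,3).
At m = 10: m-1 = 9, so h_{10} = 2 - 576 - 1008 = -1582.

-1582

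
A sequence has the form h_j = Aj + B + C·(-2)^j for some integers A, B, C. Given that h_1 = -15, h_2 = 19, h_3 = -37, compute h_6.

335

At j = 1, 2, 3: A + B - 2C = -15; 2A + B + 4C = 19; 3A + B - 8C = -37.
Subtracting the first from the second: A + 6C = 34.
Subtracting the second from the third: A - 12C = -56.
Solving: C = 5, A = 4, then B = -9.
Therefore h_6 = 24 + (-9) + 5·64 = 335.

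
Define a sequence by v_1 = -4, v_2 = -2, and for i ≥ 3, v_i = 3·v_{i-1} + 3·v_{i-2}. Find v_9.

-48114

Step forward from the initial values:
v_3 = -18; v_4 = -60; v_5 = -234; v_6 = -882; v_7 = -3348; v_8 = -12690; v_9 = -48114.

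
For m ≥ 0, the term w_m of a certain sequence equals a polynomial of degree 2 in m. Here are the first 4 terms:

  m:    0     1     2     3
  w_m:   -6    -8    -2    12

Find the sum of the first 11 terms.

1144

1st diffs: -2, 6, 14.
2nd diffs: 8, 8 (constant).
So w_m = 4m^2 - 6m - 6.
Continuing: …, 34, 64, 102, 148, …, w_{10} = 334.
Summing m = 0..10 (11 terms) gives 1144.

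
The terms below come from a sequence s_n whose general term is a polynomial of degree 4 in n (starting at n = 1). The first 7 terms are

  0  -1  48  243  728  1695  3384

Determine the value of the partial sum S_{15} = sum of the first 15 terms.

1st diffs: -1, 49, 195, 485, 967, 1689.
2nd diffs: 50, 146, 290, 482, 722.
3rd diffs: 96, 144, 192, 240.
4th diffs: 48, 48, 48 (constant).
Newton forward-difference form: s_n = (-1)·C(n-1,1) + 50·C(n-1,2) + 96·C(n-1,3) + 48·C(n-1,4).
Continuing: …, 6083, 10128, 15903, 23840, …, s_{15} = 87528.
Summing n = 1..15 (15 terms) gives 297829.

297829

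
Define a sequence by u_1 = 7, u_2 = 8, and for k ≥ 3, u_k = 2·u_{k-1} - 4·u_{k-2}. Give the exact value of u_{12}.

Applying the relation repeatedly:
u_3 = -12; u_4 = -56; u_5 = -64; u_6 = 96; u_7 = 448; u_8 = 512; u_9 = -768; u_{10} = -3584; u_{11} = -4096; u_{12} = 6144.

6144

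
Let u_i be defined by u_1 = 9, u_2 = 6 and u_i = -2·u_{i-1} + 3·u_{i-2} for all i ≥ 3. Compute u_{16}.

-10761672

Applying the relation repeatedly:
u_3 = 15;  u_4 = -12;  u_5 = 69;  …;  u_{13} = 398589;  u_{14} = -1195734;  u_{15} = 3587235;  u_{16} = -10761672.
(Characteristic roots are 1 and -3.)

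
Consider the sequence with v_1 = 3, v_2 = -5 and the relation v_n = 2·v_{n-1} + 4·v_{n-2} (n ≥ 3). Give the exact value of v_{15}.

-3989504

Applying the relation repeatedly:
v_3 = 2; v_4 = -16; v_5 = -24; …; v_{12} = -117760; v_{13} = -380928; v_{14} = -1232896; v_{15} = -3989504.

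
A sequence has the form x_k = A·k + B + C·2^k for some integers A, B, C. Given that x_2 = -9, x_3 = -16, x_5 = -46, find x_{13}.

The three given values yield: 2A + B + 4C = -9; 3A + B + 8C = -16; 5A + B + 32C = -46.
Subtracting the first from the second: A + 4C = -7.
Subtracting the second from the third: 2A + 24C = -30.
Solving: C = -1, A = -3, then B = 1.
So x_k = -3·k + 1 + (-1)·2^k; at k=13 this is -8230.

-8230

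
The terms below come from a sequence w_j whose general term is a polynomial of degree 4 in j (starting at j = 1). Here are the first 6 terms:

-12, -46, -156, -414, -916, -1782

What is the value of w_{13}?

-33156

1st diffs: -34, -110, -258, -502, -866.
2nd diffs: -76, -148, -244, -364.
3rd diffs: -72, -96, -120.
4th diffs: -24, -24 (constant).
So w_j = -j^4 - 2j^3 - j^2 - 2j - 6.
Evaluating at j = 13 gives w_{13} = -33156.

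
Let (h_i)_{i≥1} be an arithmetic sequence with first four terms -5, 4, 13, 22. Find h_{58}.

508

Common difference d = 9.
h_i = -5 + (i - 1)·9.
h_{58} = -5 + 57·9 = 508.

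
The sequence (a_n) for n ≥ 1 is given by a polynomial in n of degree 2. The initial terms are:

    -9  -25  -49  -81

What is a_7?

-225

1st diffs: -16, -24, -32.
2nd diffs: -8, -8 (constant).
So a_n = -4n^2 - 4n - 1.
Evaluating at n = 7 gives a_7 = -225.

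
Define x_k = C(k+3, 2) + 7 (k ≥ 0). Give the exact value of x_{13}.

127

C(16, 2) = 120, so x_{13} = 127.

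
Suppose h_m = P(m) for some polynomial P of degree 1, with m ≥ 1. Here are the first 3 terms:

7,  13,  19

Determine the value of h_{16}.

1st diffs: 6, 6 (constant).
So h_m = 6m + 1.
Evaluating at m = 16 gives h_{16} = 97.

97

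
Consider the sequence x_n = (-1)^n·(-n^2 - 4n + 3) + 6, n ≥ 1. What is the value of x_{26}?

(-1)^26 = 1; -n^2 - 4n + 3 at n=26 is -777; so x_{26} = -771.

-771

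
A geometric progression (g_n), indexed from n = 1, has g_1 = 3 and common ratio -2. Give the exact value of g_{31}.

3221225472

g_n = 3·(-2)^(n-1).
g_{31} = 3·(-2)^30 = 3221225472.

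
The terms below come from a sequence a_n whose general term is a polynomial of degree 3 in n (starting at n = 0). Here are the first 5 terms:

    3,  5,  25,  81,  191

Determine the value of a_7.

1025

1st diffs: 2, 20, 56, 110.
2nd diffs: 18, 36, 54.
3rd diffs: 18, 18 (constant).
Newton forward-difference form: a_n = 3 + 2·C(n,1) + 18·C(n,2) + 18·C(n,3).
At n = 7: n = 7, so a_7 = 3 + 14 + 378 + 630 = 1025.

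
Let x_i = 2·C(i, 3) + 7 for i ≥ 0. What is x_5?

C(5, 3) = 10, so x_5 = 27.

27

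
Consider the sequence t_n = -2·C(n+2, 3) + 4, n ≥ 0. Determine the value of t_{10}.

-436

C(12, 3) = 220, so t_{10} = -436.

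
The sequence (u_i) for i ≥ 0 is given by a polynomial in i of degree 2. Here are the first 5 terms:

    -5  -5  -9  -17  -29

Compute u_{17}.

-549

1st diffs: 0, -4, -8, -12.
2nd diffs: -4, -4, -4 (constant).
Newton forward-difference form: u_i = -5 + (-4)·C(i,2).
At i = 17: i = 17, so u_{17} = -5 - 544 = -549.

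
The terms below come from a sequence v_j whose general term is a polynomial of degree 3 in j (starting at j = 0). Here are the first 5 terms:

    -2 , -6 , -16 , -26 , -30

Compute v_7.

54

1st diffs: -4, -10, -10, -4.
2nd diffs: -6, 0, 6.
3rd diffs: 6, 6 (constant).
So v_j = j^3 - 6j^2 + j - 2.
Evaluating at j = 7 gives v_7 = 54.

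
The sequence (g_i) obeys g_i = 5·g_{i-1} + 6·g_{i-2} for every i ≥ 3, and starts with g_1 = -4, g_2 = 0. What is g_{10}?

-5758680

Compute successive terms:
g_3 = -24  g_4 = -120  g_5 = -744  g_6 = -4440  g_7 = -26664  g_8 = -159960  g_9 = -959784  g_{10} = -5758680.
(Characteristic roots are 6 and -1.)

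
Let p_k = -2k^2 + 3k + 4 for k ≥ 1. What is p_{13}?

p_{13} = -2·13^2 + 3·13 + 4 = -295.

-295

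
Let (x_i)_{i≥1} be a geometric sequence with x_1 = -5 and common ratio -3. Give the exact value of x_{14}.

x_i = (-5)·(-3)^(i-1).
x_{14} = (-5)·(-3)^13 = 7971615.

7971615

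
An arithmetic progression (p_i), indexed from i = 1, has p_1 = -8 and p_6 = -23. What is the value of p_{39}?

-122

Common difference d = (-23 - (-8)) / (6 - 1) = -3.
p_i = -8 + (i - 1)·(-3).
p_{39} = -8 + 38·(-3) = -122.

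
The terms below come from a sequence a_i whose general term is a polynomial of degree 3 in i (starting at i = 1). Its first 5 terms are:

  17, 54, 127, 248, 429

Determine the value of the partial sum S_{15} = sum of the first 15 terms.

36900

1st diffs: 37, 73, 121, 181.
2nd diffs: 36, 48, 60.
3rd diffs: 12, 12 (constant).
Newton forward-difference form: a_i = 17 + 37·C(i-1,1) + 36·C(i-1,2) + 12·C(i-1,3).
Continuing: …, 682, 1019, 1452, 1993, …, a_{15} = 8179.
Summing i = 1..15 (15 terms) gives 36900.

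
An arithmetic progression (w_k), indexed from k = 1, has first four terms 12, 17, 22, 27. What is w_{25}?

Common difference d = 5.
w_k = 12 + (k - 1)·5.
w_{25} = 12 + 24·5 = 132.

132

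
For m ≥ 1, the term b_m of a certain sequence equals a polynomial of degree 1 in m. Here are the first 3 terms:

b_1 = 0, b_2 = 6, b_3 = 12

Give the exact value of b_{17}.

96

1st diffs: 6, 6 (constant).
So b_m = 6m - 6.
Evaluating at m = 17 gives b_{17} = 96.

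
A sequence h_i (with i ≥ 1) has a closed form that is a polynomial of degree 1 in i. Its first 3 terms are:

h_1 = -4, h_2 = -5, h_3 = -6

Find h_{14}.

-17

1st diffs: -1, -1 (constant).
So h_i = -i - 3.
Evaluating at i = 14 gives h_{14} = -17.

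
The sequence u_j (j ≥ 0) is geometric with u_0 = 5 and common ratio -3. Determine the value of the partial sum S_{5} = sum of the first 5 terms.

305

u_j = 5·(-3)^(j-0).
S = 5·((-3)^5 - 1)/(-3 - 1) = 5·(-243 - 1)/(-4) = 305.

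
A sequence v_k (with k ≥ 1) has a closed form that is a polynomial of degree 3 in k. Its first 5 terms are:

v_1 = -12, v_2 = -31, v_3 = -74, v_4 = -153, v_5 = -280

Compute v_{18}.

1st diffs: -19, -43, -79, -127.
2nd diffs: -24, -36, -48.
3rd diffs: -12, -12 (constant).
So v_k = -2k^3 - 5k - 5.
Evaluating at k = 18 gives v_{18} = -11759.

-11759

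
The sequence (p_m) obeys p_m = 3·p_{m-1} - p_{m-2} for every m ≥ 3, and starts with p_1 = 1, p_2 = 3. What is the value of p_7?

Compute successive terms:
p_3 = 8;  p_4 = 21;  p_5 = 55;  p_6 = 144;  p_7 = 377.

377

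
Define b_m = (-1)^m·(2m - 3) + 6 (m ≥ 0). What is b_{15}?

-21

(-1)^15 = -1; 2m - 3 at m=15 is 27; so b_{15} = -21.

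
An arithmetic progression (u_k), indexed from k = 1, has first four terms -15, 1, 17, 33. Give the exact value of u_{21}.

305

Common difference d = 16.
u_k = -15 + (k - 1)·16.
u_{21} = -15 + 20·16 = 305.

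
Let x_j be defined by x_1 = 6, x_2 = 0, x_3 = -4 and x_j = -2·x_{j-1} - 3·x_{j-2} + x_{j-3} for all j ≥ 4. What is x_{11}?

-1234

Iterate the recurrence:
x_4 = 14, x_5 = -16, x_6 = -14, x_7 = 90, x_8 = -154, x_9 = 24, x_{10} = 504, x_{11} = -1234.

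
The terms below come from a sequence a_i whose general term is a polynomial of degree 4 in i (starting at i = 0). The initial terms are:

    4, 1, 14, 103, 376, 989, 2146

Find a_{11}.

1st diffs: -3, 13, 89, 273, 613, 1157.
2nd diffs: 16, 76, 184, 340, 544.
3rd diffs: 60, 108, 156, 204.
4th diffs: 48, 48, 48 (constant).
Newton forward-difference form: a_i = 4 + (-3)·C(i,1) + 16·C(i,2) + 60·C(i,3) + 48·C(i,4).
At i = 11: i = 11, so a_{11} = 4 - 33 + 880 + 9900 + 15840 = 26591.

26591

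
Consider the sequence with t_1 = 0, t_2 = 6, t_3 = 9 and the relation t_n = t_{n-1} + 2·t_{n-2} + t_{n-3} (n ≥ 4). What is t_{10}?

Compute successive terms:
t_4 = 21;  t_5 = 45;  t_6 = 96;  t_7 = 207;  t_8 = 444;  t_9 = 954;  t_{10} = 2049.

2049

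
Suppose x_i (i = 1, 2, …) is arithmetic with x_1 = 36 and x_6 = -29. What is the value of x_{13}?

Common difference d = (-29 - 36) / (6 - 1) = -13.
x_i = 36 + (i - 1)·(-13).
x_{13} = 36 + 12·(-13) = -120.

-120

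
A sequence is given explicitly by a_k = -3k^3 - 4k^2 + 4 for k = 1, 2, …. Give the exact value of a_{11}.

a_{11} = -3·11^3 - 4·11^2 + 4 = -4473.

-4473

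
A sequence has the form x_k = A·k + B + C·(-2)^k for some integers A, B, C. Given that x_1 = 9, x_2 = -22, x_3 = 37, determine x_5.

155

At k = 1, 2, 3: A + B - 2C = 9; 2A + B + 4C = -22; 3A + B - 8C = 37.
Subtracting the first from the second: A + 6C = -31.
Subtracting the second from the third: A - 12C = 59.
Solving: C = -5, A = -1, then B = 0.
So x_k = -1·k + 0 + (-5)·(-2)^k; at k=5 this is 155.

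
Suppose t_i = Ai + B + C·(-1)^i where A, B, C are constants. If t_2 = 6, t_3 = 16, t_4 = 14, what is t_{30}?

118

The three given values yield: 2A + B + C = 6; 3A + B - C = 16; 4A + B + C = 14.
Subtracting the first from the second: A - 2C = 10.
Subtracting the second from the third: A + 2C = -2.
Solving: C = -3, A = 4, then B = 1.
Hence t_{30} = 4·30 + 1 + (-3)·1 = 118.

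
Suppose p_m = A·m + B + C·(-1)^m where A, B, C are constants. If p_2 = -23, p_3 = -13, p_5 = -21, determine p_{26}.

-119

Write the equations: 2A + B + C = -23; 3A + B - C = -13; 5A + B - C = -21.
Subtracting the first from the second: A - 2C = 10.
Subtracting the second from the third: 2A = -8.
Solving: C = -7, A = -4, then B = -8.
So p_m = -4·m + (-8) + (-7)·(-1)^m; at m=26 this is -119.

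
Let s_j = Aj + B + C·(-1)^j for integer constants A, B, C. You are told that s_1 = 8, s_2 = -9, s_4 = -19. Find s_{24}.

-119

Write the equations: A + B - C = 8; 2A + B + C = -9; 4A + B + C = -19.
Subtracting the first from the second: A + 2C = -17.
Subtracting the second from the third: 2A = -10.
Solving: C = -6, A = -5, then B = 7.
Therefore s_{24} = -120 + 7 + (-6)·1 = -119.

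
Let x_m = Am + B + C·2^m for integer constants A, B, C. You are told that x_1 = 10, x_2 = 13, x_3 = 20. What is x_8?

At m = 1, 2, 3: A + B + 2C = 10; 2A + B + 4C = 13; 3A + B + 8C = 20.
Subtracting the first from the second: A + 2C = 3.
Subtracting the second from the third: A + 4C = 7.
Solving: C = 2, A = -1, then B = 7.
Therefore x_8 = -8 + 7 + 2·256 = 511.

511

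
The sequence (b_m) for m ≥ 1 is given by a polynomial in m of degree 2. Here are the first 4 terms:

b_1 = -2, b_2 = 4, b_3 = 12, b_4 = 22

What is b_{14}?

232

1st diffs: 6, 8, 10.
2nd diffs: 2, 2 (constant).
Newton forward-difference form: b_m = -2 + 6·C(m-1,1) + 2·C(m-1,2).
At m = 14: m-1 = 13, so b_{14} = -2 + 78 + 156 = 232.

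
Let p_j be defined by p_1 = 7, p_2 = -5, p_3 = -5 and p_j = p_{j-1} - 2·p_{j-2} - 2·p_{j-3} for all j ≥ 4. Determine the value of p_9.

Iterate the recurrence:
p_4 = -9  p_5 = 11  p_6 = 39  p_7 = 35  p_8 = -65  p_9 = -213.

-213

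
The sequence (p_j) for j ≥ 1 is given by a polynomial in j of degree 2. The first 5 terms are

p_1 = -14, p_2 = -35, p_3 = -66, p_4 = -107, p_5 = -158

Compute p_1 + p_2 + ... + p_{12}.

-3754

1st diffs: -21, -31, -41, -51.
2nd diffs: -10, -10, -10 (constant).
Newton forward-difference form: p_j = -14 + (-21)·C(j-1,1) + (-10)·C(j-1,2).
Continuing: …, -219, -290, -371, -462, …, p_{12} = -795.
Summing j = 1..12 (12 terms) gives -3754.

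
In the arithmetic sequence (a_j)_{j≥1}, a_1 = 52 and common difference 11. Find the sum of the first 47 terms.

14335

a_j = 52 + (j - 1)·11.
a_{47} = 558; S = 47·(52 + 558)/2 = 14335.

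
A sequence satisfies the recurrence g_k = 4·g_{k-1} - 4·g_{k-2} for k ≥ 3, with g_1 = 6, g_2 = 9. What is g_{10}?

g_3 = 12;  g_4 = 12;  g_5 = 0;  g_6 = -48;  g_7 = -192;  g_8 = -576;  g_9 = -1536;  g_{10} = -3840.
(Characteristic roots are 2 and 2.)

-3840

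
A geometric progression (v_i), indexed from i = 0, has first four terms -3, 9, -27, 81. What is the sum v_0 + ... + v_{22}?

Common ratio r = -3.
v_i = (-3)·(-3)^(i-0).
S = (-3)·((-3)^23 - 1)/(-3 - 1) = (-3)·(-94143178827 - 1)/(-4) = -70607384121.

-70607384121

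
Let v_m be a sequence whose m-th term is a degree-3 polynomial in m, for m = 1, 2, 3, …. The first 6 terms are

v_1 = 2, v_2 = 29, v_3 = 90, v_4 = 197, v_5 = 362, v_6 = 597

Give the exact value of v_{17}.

11234

1st diffs: 27, 61, 107, 165, 235.
2nd diffs: 34, 46, 58, 70.
3rd diffs: 12, 12, 12 (constant).
So v_m = 2m^3 + 5m^2 - 2m - 3.
Evaluating at m = 17 gives v_{17} = 11234.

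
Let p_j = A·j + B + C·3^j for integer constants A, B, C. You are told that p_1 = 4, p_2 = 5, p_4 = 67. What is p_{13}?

Write the equations: A + B + 3C = 4; 2A + B + 9C = 5; 4A + B + 81C = 67.
Subtracting the first from the second: A + 6C = 1.
Subtracting the second from the third: 2A + 72C = 62.
Solving: C = 1, A = -5, then B = 6.
So p_j = -5·j + 6 + 1·3^j; at j=13 this is 1594264.

1594264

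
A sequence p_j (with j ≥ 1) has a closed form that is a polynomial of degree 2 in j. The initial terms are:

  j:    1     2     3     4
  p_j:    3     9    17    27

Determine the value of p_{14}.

1st diffs: 6, 8, 10.
2nd diffs: 2, 2 (constant).
So p_j = j^2 + 3j - 1.
Evaluating at j = 14 gives p_{14} = 237.

237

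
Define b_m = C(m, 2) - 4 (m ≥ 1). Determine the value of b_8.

24

C(8, 2) = 28, so b_8 = 24.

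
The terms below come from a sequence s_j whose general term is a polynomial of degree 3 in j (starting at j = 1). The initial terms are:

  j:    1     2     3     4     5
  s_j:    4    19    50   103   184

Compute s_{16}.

1st diffs: 15, 31, 53, 81.
2nd diffs: 16, 22, 28.
3rd diffs: 6, 6 (constant).
Newton forward-difference form: s_j = 4 + 15·C(j-1,1) + 16·C(j-1,2) + 6·C(j-1,3).
At j = 16: j-1 = 15, so s_{16} = 4 + 225 + 1680 + 2730 = 4639.

4639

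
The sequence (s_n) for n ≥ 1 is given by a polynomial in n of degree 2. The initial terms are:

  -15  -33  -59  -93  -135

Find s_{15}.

1st diffs: -18, -26, -34, -42.
2nd diffs: -8, -8, -8 (constant).
Newton forward-difference form: s_n = -15 + (-18)·C(n-1,1) + (-8)·C(n-1,2).
At n = 15: n-1 = 14, so s_{15} = -15 - 252 - 728 = -995.

-995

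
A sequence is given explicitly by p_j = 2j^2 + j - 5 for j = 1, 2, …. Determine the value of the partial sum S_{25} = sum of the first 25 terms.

Over j = 1..25: Σj = 325, Σj² = 5525.
Total = (2)·5525 + (1)·325 + (-5)·25 = 11250.

11250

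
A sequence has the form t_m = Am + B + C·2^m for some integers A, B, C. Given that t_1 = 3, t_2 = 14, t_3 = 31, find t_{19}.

Write the equations: A + B + 2C = 3; 2A + B + 4C = 14; 3A + B + 8C = 31.
Subtracting the first from the second: A + 2C = 11.
Subtracting the second from the third: A + 4C = 17.
Solving: C = 3, A = 5, then B = -8.
Therefore t_{19} = 95 + (-8) + 3·524288 = 1572951.

1572951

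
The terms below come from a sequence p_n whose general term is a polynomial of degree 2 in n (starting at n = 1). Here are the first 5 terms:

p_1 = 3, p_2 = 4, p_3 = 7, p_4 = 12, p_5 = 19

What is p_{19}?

1st diffs: 1, 3, 5, 7.
2nd diffs: 2, 2, 2 (constant).
Newton forward-difference form: p_n = 3 + 1·C(n-1,1) + 2·C(n-1,2).
At n = 19: n-1 = 18, so p_{19} = 3 + 18 + 306 = 327.

327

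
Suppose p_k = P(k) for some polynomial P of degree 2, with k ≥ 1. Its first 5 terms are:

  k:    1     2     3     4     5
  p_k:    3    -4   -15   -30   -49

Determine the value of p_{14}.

1st diffs: -7, -11, -15, -19.
2nd diffs: -4, -4, -4 (constant).
So p_k = -2k^2 - k + 6.
Evaluating at k = 14 gives p_{14} = -400.

-400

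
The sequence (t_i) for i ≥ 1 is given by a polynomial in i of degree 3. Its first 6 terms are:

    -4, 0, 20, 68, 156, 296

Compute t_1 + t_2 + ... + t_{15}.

1st diffs: 4, 20, 48, 88, 140.
2nd diffs: 16, 28, 40, 52.
3rd diffs: 12, 12, 12 (constant).
Newton forward-difference form: t_i = -4 + 4·C(i-1,1) + 16·C(i-1,2) + 12·C(i-1,3).
Continuing: …, 500, 780, 1148, 1616, …, t_{15} = 5876.
Summing i = 1..15 (15 terms) gives 24020.

24020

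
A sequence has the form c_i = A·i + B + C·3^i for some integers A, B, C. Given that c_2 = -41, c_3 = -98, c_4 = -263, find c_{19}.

Write the equations: 2A + B + 9C = -41; 3A + B + 27C = -98; 4A + B + 81C = -263.
Subtracting the first from the second: A + 18C = -57.
Subtracting the second from the third: A + 54C = -165.
Solving: C = -3, A = -3, then B = -8.
Therefore c_{19} = -57 + (-8) + (-3)·1162261467 = -3486784466.

-3486784466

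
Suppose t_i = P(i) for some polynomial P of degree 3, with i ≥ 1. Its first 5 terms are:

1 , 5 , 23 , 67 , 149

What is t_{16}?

6991

1st diffs: 4, 18, 44, 82.
2nd diffs: 14, 26, 38.
3rd diffs: 12, 12 (constant).
So t_i = 2i^3 - 5i^2 + 5i - 1.
Evaluating at i = 16 gives t_{16} = 6991.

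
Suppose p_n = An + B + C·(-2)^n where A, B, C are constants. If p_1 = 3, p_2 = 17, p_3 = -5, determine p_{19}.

-1048533

Plug in n = 1, 2, 3: A + B - 2C = 3; 2A + B + 4C = 17; 3A + B - 8C = -5.
Subtracting the first from the second: A + 6C = 14.
Subtracting the second from the third: A - 12C = -22.
Solving: C = 2, A = 2, then B = 5.
So p_n = 2·n + 5 + 2·(-2)^n; at n=19 this is -1048533.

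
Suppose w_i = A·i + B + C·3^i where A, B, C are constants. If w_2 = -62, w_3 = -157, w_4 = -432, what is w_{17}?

Plug in i = 2, 3, 4: 2A + B + 9C = -62; 3A + B + 27C = -157; 4A + B + 81C = -432.
Subtracting the first from the second: A + 18C = -95.
Subtracting the second from the third: A + 54C = -275.
Solving: C = -5, A = -5, then B = -7.
Therefore w_{17} = -85 + (-7) + (-5)·129140163 = -645700907.

-645700907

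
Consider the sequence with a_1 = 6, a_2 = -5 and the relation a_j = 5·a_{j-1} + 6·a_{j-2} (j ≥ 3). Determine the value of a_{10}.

1439665

a_3 = 11  a_4 = 25  a_5 = 191  a_6 = 1105  a_7 = 6671  a_8 = 39985  a_9 = 239951  a_{10} = 1439665.
(Characteristic roots are 6 and -1.)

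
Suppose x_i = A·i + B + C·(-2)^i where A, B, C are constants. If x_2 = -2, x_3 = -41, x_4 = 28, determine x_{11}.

The three given values yield: 2A + B + 4C = -2; 3A + B - 8C = -41; 4A + B + 16C = 28.
Subtracting the first from the second: A - 12C = -39.
Subtracting the second from the third: A + 24C = 69.
Solving: C = 3, A = -3, then B = -8.
So x_i = -3·i + (-8) + 3·(-2)^i; at i=11 this is -6185.

-6185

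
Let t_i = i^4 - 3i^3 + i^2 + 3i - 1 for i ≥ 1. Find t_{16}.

53551

t_{16} = 1·16^4 - 3·16^3 + 1·16^2 + 3·16 - 1 = 53551.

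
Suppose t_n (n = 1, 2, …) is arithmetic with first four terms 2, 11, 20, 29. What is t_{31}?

Common difference d = 9.
t_n = 2 + (n - 1)·9.
t_{31} = 2 + 30·9 = 272.

272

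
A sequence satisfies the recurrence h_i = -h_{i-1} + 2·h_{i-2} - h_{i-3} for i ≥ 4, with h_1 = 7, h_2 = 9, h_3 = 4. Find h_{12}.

1828

Step forward from the initial values:
h_4 = 7; h_5 = -8; h_6 = 18; h_7 = -41; h_8 = 85; h_9 = -185; h_{10} = 396; h_{11} = -851; h_{12} = 1828.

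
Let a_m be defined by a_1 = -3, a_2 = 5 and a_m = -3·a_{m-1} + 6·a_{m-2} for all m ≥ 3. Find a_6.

Compute successive terms:
a_3 = -33; a_4 = 129; a_5 = -585; a_6 = 2529.

2529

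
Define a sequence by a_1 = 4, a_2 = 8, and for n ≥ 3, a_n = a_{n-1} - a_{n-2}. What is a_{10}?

a_3 = 4  a_4 = -4  a_5 = -8  a_6 = -4  a_7 = 4  a_8 = 8  a_9 = 4  a_{10} = -4.

-4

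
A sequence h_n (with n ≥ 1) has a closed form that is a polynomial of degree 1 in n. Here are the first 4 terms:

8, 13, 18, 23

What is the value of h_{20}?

103

1st diffs: 5, 5, 5 (constant).
So h_n = 5n + 3.
Evaluating at n = 20 gives h_{20} = 103.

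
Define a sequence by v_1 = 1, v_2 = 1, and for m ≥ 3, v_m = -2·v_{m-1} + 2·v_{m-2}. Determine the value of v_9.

-240

Applying the relation repeatedly:
v_3 = 0  v_4 = 2  v_5 = -4  v_6 = 12  v_7 = -32  v_8 = 88  v_9 = -240.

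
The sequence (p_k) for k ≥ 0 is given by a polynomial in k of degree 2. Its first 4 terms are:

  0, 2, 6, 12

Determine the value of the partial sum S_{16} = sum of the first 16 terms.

1360

1st diffs: 2, 4, 6.
2nd diffs: 2, 2 (constant).
So p_k = k^2 + k.
Continuing: …, 20, 30, 42, 56, …, p_{15} = 240.
Summing k = 0..15 (16 terms) gives 1360.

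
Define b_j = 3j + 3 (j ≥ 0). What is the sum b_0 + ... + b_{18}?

Over j = 0..18: Σj = 171.
Total = (3)·171 + (3)·19 = 570.

570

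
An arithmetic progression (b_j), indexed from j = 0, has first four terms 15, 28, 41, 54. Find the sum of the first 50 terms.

16675

Common difference d = 13.
b_j = 15 + (j - 0)·13.
b_{49} = 652; S = 50·(15 + 652)/2 = 16675.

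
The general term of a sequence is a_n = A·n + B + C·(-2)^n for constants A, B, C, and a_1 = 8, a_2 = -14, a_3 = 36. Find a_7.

524

The three given values yield: A + B - 2C = 8; 2A + B + 4C = -14; 3A + B - 8C = 36.
Subtracting the first from the second: A + 6C = -22.
Subtracting the second from the third: A - 12C = 50.
Solving: C = -4, A = 2, then B = -2.
Therefore a_7 = 14 + (-2) + (-4)·(-128) = 524.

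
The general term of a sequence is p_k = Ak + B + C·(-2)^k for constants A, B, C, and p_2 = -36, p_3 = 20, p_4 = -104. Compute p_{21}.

At k = 2, 3, 4: 2A + B + 4C = -36; 3A + B - 8C = 20; 4A + B + 16C = -104.
Subtracting the first from the second: A - 12C = 56.
Subtracting the second from the third: A + 24C = -124.
Solving: C = -5, A = -4, then B = -8.
So p_k = -4·k + (-8) + (-5)·(-2)^k; at k=21 this is 10485668.

10485668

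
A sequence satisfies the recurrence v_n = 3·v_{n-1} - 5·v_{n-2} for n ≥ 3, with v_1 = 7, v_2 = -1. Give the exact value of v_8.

v_3 = -38  v_4 = -109  v_5 = -137  v_6 = 134  v_7 = 1087  v_8 = 2591.

2591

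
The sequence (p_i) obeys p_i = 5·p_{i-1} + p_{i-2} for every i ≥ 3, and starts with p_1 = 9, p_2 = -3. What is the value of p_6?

Compute successive terms:
p_3 = -6;  p_4 = -33;  p_5 = -171;  p_6 = -888.

-888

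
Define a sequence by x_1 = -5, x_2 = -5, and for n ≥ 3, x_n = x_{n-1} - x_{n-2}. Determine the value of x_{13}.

-5

Iterate the recurrence:
x_3 = 0;  x_4 = 5;  x_5 = 5;  …;  x_{10} = 5;  x_{11} = 5;  x_{12} = 0;  x_{13} = -5.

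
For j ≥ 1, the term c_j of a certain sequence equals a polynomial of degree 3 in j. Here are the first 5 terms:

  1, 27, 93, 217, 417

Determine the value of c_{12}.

5457

1st diffs: 26, 66, 124, 200.
2nd diffs: 40, 58, 76.
3rd diffs: 18, 18 (constant).
So c_j = 3j^3 + 2j^2 - j - 3.
Evaluating at j = 12 gives c_{12} = 5457.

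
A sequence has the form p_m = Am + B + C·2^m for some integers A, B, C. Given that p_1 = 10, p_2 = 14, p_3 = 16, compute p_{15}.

The three given values yield: A + B + 2C = 10; 2A + B + 4C = 14; 3A + B + 8C = 16.
Subtracting the first from the second: A + 2C = 4.
Subtracting the second from the third: A + 4C = 2.
Solving: C = -1, A = 6, then B = 6.
Therefore p_{15} = 90 + 6 + (-1)·32768 = -32672.

-32672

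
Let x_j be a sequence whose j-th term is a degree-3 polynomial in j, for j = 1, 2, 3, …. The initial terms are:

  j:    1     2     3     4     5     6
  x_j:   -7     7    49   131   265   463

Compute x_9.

1st diffs: 14, 42, 82, 134, 198.
2nd diffs: 28, 40, 52, 64.
3rd diffs: 12, 12, 12 (constant).
So x_j = 2j^3 + 2j^2 - 6j - 5.
Evaluating at j = 9 gives x_9 = 1561.

1561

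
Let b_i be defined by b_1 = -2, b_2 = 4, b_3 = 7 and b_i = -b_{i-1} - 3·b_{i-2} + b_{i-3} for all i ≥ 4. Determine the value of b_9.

Compute successive terms:
b_4 = -21  b_5 = 4  b_6 = 66  b_7 = -99  b_8 = -95  b_9 = 458.

458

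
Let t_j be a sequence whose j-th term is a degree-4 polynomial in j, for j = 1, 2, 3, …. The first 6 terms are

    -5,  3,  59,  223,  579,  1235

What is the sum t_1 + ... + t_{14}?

1st diffs: 8, 56, 164, 356, 656.
2nd diffs: 48, 108, 192, 300.
3rd diffs: 60, 84, 108.
4th diffs: 24, 24 (constant).
So t_j = j^4 - j^2 - 4j - 1.
Continuing: …, 2323, 3999, 6443, 9859, …, t_{14} = 38163.
Summing j = 1..14 (14 terms) gives 126238.

126238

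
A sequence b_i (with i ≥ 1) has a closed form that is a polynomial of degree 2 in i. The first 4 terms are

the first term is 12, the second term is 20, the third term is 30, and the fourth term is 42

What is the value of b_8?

1st diffs: 8, 10, 12.
2nd diffs: 2, 2 (constant).
Newton forward-difference form: b_i = 12 + 8·C(i-1,1) + 2·C(i-1,2).
At i = 8: i-1 = 7, so b_8 = 12 + 56 + 42 = 110.

110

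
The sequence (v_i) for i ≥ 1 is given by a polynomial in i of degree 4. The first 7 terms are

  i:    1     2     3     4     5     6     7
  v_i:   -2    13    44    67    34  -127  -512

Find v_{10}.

-4331

1st diffs: 15, 31, 23, -33, -161, -385.
2nd diffs: 16, -8, -56, -128, -224.
3rd diffs: -24, -48, -72, -96.
4th diffs: -24, -24, -24 (constant).
Newton forward-difference form: v_i = -2 + 15·C(i-1,1) + 16·C(i-1,2) + (-24)·C(i-1,3) + (-24)·C(i-1,4).
At i = 10: i-1 = 9, so v_{10} = -2 + 135 + 576 - 2016 - 3024 = -4331.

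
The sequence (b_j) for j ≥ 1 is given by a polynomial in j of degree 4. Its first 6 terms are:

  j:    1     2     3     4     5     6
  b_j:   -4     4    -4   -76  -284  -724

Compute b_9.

-4756

1st diffs: 8, -8, -72, -208, -440.
2nd diffs: -16, -64, -136, -232.
3rd diffs: -48, -72, -96.
4th diffs: -24, -24 (constant).
Newton forward-difference form: b_j = -4 + 8·C(j-1,1) + (-16)·C(j-1,2) + (-48)·C(j-1,3) + (-24)·C(j-1,4).
At j = 9: j-1 = 8, so b_9 = -4 + 64 - 448 - 2688 - 1680 = -4756.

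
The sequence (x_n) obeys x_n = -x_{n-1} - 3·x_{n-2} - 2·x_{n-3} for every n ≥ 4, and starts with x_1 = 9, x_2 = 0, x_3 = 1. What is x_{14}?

900

Step forward from the initial values:
x_4 = -19;  x_5 = 16;  x_6 = 39;  …;  x_{11} = -536;  x_{12} = -489;  x_{13} = 1639;  x_{14} = 900.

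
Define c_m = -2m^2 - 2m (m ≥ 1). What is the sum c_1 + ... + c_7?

Over m = 1..7: Σm = 28, Σm² = 140.
Total = (-2)·140 + (-2)·28 = -336.

-336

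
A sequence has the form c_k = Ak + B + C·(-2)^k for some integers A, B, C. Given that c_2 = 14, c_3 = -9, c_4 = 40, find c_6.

Write the equations: 2A + B + 4C = 14; 3A + B - 8C = -9; 4A + B + 16C = 40.
Subtracting the first from the second: A - 12C = -23.
Subtracting the second from the third: A + 24C = 49.
Solving: C = 2, A = 1, then B = 4.
Therefore c_6 = 6 + 4 + 2·64 = 138.

138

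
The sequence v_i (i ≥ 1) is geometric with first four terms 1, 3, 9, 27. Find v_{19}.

Common ratio r = 3.
v_i = 1·3^(i-1).
v_{19} = 1·3^18 = 387420489.

387420489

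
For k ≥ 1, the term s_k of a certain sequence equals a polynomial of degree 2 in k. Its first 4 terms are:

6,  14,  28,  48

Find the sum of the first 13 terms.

1st diffs: 8, 14, 20.
2nd diffs: 6, 6 (constant).
So s_k = 3k^2 - k + 4.
Continuing: …, 74, 106, 144, 188, …, s_{13} = 498.
Summing k = 1..13 (13 terms) gives 2418.

2418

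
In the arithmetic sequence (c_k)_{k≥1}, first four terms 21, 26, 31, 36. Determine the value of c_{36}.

Common difference d = 5.
c_k = 21 + (k - 1)·5.
c_{36} = 21 + 35·5 = 196.

196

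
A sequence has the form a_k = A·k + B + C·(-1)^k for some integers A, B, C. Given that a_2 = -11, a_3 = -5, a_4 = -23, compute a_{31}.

-173

The three given values yield: 2A + B + C = -11; 3A + B - C = -5; 4A + B + C = -23.
Subtracting the first from the second: A - 2C = 6.
Subtracting the second from the third: A + 2C = -18.
Solving: C = -6, A = -6, then B = 7.
Therefore a_{31} = -186 + 7 + (-6)·(-1) = -173.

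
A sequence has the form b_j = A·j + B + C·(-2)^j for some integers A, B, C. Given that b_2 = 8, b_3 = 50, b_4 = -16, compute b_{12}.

Write the equations: 2A + B + 4C = 8; 3A + B - 8C = 50; 4A + B + 16C = -16.
Subtracting the first from the second: A - 12C = 42.
Subtracting the second from the third: A + 24C = -66.
Solving: C = -3, A = 6, then B = 8.
Therefore b_{12} = 72 + 8 + (-3)·4096 = -12208.

-12208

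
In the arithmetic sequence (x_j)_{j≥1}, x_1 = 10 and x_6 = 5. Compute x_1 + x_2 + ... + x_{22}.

Common difference d = (5 - 10) / (6 - 1) = -1.
x_j = 10 + (j - 1)·(-1).
x_{22} = -11; S = 22·(10 + (-11))/2 = -11.

-11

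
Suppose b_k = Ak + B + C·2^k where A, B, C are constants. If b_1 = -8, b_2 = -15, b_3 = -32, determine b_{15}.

-163796

Plug in k = 1, 2, 3: A + B + 2C = -8; 2A + B + 4C = -15; 3A + B + 8C = -32.
Subtracting the first from the second: A + 2C = -7.
Subtracting the second from the third: A + 4C = -17.
Solving: C = -5, A = 3, then B = -1.
Therefore b_{15} = 45 + (-1) + (-5)·32768 = -163796.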